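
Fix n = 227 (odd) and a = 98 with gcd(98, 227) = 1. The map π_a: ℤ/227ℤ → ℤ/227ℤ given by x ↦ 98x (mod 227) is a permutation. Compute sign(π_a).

-1

Orbit of 209 under x↦98x: [209, 52, 102, 8, 103, 106, 173]… (length divides ord_227(98)).
2 cycles of lengths [226, 1].
2 cycles on 227: each ℓ→(−1)^(ℓ−1), product (−1)^225 = -1.
Zolotarev: (98|227) = -1, matching the cycle-count sign.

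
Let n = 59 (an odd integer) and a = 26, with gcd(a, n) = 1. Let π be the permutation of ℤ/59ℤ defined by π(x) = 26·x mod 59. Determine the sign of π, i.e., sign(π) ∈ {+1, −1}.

+1

Start at x=20: 20 → 48 → 9 → 57 → 7 → 5 → 12 → … (one orbit).
Decompose π into cycles: lengths [29, 29, 1] (3 cycles, including the fixed point 0).
Σ(ℓ_i−1) = 59−3 = 56; sign = (−1)^56 = +1.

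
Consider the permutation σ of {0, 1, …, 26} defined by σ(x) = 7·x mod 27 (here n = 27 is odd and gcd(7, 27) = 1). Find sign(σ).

+1

Orbit of 7 under x↦7x: [7, 22, 19, 25, 13, 10, 16]… (length divides ord_27(7)).
Cycle type of π: 9×2 + 3×2 + 1×3; total 7 cycles.
Σ(ℓ_i−1) = 27−7 = 20; sign = (−1)^20 = +1.
Via Zolotarev, sign(π_{7}) = (7|27) = +1.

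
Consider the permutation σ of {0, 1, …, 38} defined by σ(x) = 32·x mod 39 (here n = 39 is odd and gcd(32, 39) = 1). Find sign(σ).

+1

Trace 10: π^k(10) = [10, 8, 22, 2, 25, 20, 16] for k=0..6.
The orbit structure of x ↦ 32x mod 39: 5 orbits of sizes [12, 12, 12, 2, 1].
n − c = 39 − 5 = 34; sign = (−1)^34 = +1.
The Jacobi symbol (32|39) = +1 (Zolotarev) agrees.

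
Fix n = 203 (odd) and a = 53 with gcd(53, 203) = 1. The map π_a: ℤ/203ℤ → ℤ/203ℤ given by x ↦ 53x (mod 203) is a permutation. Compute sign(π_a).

+1

Start at x=141: 141 → 165 → 16 → 36 → 81 → 30 → 169 → … (one orbit).
Cycle lengths of π_53 on ℤ/203ℤ: [21, 21, 21, 21, 21, 21, 21, 21, 7, 7, 7, 7, 3, 3, 1]; 15 cycles in total.
With 15 cycles on 203 points, sign = (−1)^{203−15} = +1.
Check: (53/203) = +1 by Zolotarev.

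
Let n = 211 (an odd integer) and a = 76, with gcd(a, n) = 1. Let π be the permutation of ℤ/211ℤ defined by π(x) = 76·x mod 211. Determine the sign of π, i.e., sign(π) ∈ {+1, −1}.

+1

Orbit of 64 under x↦76x: [64, 11, 203, 25, 1, 76, 79]… (length divides ord_211(76)).
7 cycles of lengths [35, 35, 35, 35, 35, 35, 1].
211 − 7 = 204 transpositions; sign(π) = (−1)^204 = +1.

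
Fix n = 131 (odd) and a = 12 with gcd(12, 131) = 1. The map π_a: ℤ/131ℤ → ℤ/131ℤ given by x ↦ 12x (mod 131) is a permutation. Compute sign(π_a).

+1

Start at x=74: 74 → 102 → 45 → 16 → 61 → 77 → 7 → … (one orbit).
Cycle lengths of π_12 on ℤ/131ℤ: [65, 65, 1]; 3 cycles in total.
Σ(ℓ_i−1) = 131−3 = 128; sign = (−1)^128 = +1.
The Jacobi symbol (12|131) = +1 (Zolotarev) agrees.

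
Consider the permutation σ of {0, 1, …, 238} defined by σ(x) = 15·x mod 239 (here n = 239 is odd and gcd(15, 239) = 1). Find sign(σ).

Start at x=150: 150 → 99 → 51 → 48 → 3 → 45 → 197 → … (one orbit).
π_15 has 3 disjoint cycles with lengths [119, 119, 1] on {0,…,238}.
n − c = 239 − 3 = 236; sign = (−1)^236 = +1.
The Jacobi symbol (15|239) = +1 (Zolotarev) agrees.

+1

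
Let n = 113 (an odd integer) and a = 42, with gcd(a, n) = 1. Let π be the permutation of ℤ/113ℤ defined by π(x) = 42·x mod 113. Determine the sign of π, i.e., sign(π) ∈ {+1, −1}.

-1

Orbit of 15 under x↦42x: [15, 65, 18, 78, 112, 71, 44]… (length divides ord_113(42)).
The orbit structure of x ↦ 42x mod 113: 8 orbits of sizes [16, 16, 16, 16, 16, 16, 16, 1].
8 cycles on 113: each ℓ→(−1)^(ℓ−1), product (−1)^105 = -1.
(42|113)_J = -1 (Zolotarev's lemma cross-check).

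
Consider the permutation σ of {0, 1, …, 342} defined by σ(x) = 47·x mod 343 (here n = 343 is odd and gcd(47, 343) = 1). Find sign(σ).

Trace 34: π^k(34) = [34, 226, 332, 169, 54, 137, 265] for k=0..6.
Decompose π into cycles: lengths [294, 42, 6, 1] (4 cycles, including the fixed point 0).
Σ(ℓ_i−1) = 343−4 = 339; sign = (−1)^339 = -1.
Zolotarev: (47|343) = -1, matching the cycle-count sign.

-1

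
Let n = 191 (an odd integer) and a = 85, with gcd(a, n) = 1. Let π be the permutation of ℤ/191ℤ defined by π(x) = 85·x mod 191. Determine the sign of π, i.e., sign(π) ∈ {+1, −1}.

Trace 102: π^k(102) = [102, 75, 72, 8, 107, 118, 98] for k=0..6.
π_85 has 3 disjoint cycles with lengths [95, 95, 1] on {0,…,190}.
Σ(ℓ_i−1) = 191−3 = 188; sign = (−1)^188 = +1.
The Jacobi symbol (85|191) = +1 (Zolotarev) agrees.

+1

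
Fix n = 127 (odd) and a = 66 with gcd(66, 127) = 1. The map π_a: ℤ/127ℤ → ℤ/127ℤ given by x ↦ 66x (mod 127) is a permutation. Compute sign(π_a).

-1

Trace 64: π^k(64) = [64, 33, 19, 111, 87, 27, 4] for k=0..6.
Cycle lengths of π_66 on ℤ/127ℤ: [42, 42, 42, 1]; 4 cycles in total.
With 4 cycles on 127 points, sign = (−1)^{127−4} = -1.
(66|127)_J = -1 (Zolotarev's lemma cross-check).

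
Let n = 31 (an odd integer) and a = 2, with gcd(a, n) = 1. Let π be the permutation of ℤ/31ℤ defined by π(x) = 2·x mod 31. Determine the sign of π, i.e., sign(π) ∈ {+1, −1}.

Start at x=16: 16 → 1 → 2 → 4 → 8 → 16 (one orbit).
Cycle type of π: 5×6 + 1; total 7 cycles.
sign(π) = (−1)^{n − #cycles} = (−1)^{31−7} = (−1)^24 = +1.
Zolotarev: (2|31) = +1, matching the cycle-count sign.

+1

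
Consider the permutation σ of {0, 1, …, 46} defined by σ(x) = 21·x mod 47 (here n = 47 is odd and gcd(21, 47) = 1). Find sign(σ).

Start at x=28: 28 → 24 → 34 → 9 → 1 → 21 → 18 → … (one orbit).
Decompose π into cycles: lengths [23, 23, 1] (3 cycles, including the fixed point 0).
sign(π) = (−1)^{n − #cycles} = (−1)^{47−3} = (−1)^44 = +1.

+1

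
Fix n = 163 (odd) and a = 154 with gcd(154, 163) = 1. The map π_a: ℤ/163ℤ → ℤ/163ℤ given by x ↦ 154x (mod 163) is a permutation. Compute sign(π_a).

-1

Trace 30: π^k(30) = [30, 56, 148, 135, 89, 14, 37] for k=0..6.
Decompose π into cycles: lengths [162, 1] (2 cycles, including the fixed point 0).
163 − 2 = 161 transpositions; sign(π) = (−1)^161 = -1.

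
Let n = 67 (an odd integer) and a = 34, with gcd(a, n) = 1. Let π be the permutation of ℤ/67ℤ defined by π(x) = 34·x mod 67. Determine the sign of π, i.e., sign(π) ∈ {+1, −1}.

-1

Orbit of 6 under x↦34x: [6, 3, 35, 51, 59, 63, 65]… (length divides ord_67(34)).
π_34 has 2 disjoint cycles with lengths [66, 1] on {0,…,66}.
sign(π) = (−1)^{n − #cycles} = (−1)^{67−2} = (−1)^65 = -1.
Zolotarev: (34|67) = -1, matching the cycle-count sign.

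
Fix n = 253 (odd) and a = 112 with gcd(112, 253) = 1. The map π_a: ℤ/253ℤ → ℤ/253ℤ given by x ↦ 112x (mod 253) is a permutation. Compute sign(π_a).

Trace 171: π^k(171) = [171, 177, 90, 213, 74, 192, 252] for k=0..6.
5 cycles of lengths [110, 110, 22, 10, 1].
Σ(ℓ_i−1) = 253−5 = 248; sign = (−1)^248 = +1.

+1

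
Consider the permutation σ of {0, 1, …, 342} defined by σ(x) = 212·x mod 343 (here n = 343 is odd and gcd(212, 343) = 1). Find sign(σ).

+1

Trace 134: π^k(134) = [134, 282, 102, 15, 93, 165, 337] for k=0..6.
7 cycles of lengths [147, 147, 21, 21, 3, 3, 1].
343 − 7 = 336 transpositions; sign(π) = (−1)^336 = +1.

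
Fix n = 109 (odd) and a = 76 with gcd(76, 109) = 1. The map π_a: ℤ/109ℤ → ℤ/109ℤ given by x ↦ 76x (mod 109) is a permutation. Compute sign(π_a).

Trace 108: π^k(108) = [108, 33, 1, 76] for k=0..3.
π_76 has 28 disjoint cycles with lengths [4, 4, 4, 4, 4, 4, 4, 4, 4, 4, 4, 4, 4, 4, 4, 4, 4, 4, 4, 4, 4, 4, 4, 4, 4, 4, 4, 1] on {0,…,108}.
With 28 cycles on 109 points, sign = (−1)^{109−28} = -1.

-1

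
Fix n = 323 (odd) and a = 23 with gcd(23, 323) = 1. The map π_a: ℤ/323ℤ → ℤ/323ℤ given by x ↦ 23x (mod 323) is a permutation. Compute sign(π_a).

Start at x=120: 120 → 176 → 172 → 80 → 225 → 7 → 161 → … (one orbit).
Cycle lengths of π_23 on ℤ/323ℤ: [144, 144, 16, 9, 9, 1]; 6 cycles in total.
323 − 6 = 317 transpositions; sign(π) = (−1)^317 = -1.

-1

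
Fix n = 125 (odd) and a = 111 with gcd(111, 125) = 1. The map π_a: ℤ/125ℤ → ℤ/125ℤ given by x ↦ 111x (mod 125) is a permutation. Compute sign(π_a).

+1

Orbit of 116 under x↦111x: [116, 1, 111, 71, 6, 41, 51]… (length divides ord_125(111)).
π_111 has 13 disjoint cycles with lengths [25, 25, 25, 25, 5, 5, 5, 5, 1, 1, 1, 1, 1] on {0,…,124}.
125 − 13 = 112 transpositions; sign(π) = (−1)^112 = +1.
Via Zolotarev, sign(π_{111}) = (111|125) = +1.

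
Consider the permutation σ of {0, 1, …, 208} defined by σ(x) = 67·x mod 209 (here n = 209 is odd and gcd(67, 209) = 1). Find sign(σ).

Trace 78: π^k(78) = [78, 1, 67, 100, 12, 177, 155] for k=0..6.
Decompose π into cycles: lengths [18, 18, 18, 18, 18, 18, 18, 18, 18, 18, 18, 1, 1, 1, 1, 1, 1, 1, 1, 1, 1, 1] (22 cycles, including the fixed point 0).
sign(π) = (−1)^{n − #cycles} = (−1)^{209−22} = (−1)^187 = -1.
The Jacobi symbol (67|209) = -1 (Zolotarev) agrees.

-1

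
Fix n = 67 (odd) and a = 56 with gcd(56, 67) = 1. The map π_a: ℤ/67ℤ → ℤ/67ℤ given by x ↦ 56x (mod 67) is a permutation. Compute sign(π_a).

+1

Start at x=25: 25 → 60 → 10 → 24 → 4 → 23 → 15 → … (one orbit).
3 cycles of lengths [33, 33, 1].
Σ(ℓ_i−1) = 67−3 = 64; sign = (−1)^64 = +1.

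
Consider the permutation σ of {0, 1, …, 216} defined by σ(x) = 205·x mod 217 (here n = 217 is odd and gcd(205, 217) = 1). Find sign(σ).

+1

Trace 78: π^k(78) = [78, 149, 165, 190, 107, 18, 1] for k=0..6.
Decompose π into cycles: lengths [15, 15, 15, 15, 15, 15, 15, 15, 15, 15, 15, 15, 15, 15, 3, 3, 1] (17 cycles, including the fixed point 0).
With 17 cycles on 217 points, sign = (−1)^{217−17} = +1.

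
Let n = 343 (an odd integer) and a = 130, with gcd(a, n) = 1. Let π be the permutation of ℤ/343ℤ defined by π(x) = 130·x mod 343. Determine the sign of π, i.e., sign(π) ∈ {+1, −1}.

Trace 11: π^k(11) = [11, 58, 337, 249, 128, 176, 242] for k=0..6.
The orbit structure of x ↦ 130x mod 343: 7 orbits of sizes [147, 147, 21, 21, 3, 3, 1].
Σ(ℓ_i−1) = 343−7 = 336; sign = (−1)^336 = +1.
(130|343)_J = +1 (Zolotarev's lemma cross-check).

+1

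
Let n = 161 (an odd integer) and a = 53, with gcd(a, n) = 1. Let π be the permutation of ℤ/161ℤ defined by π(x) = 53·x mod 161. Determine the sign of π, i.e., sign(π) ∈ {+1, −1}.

-1

Trace 109: π^k(109) = [109, 142, 120, 81, 107, 36, 137] for k=0..6.
Cycle lengths of π_53 on ℤ/161ℤ: [66, 66, 22, 3, 3, 1]; 6 cycles in total.
n − c = 161 − 6 = 155; sign = (−1)^155 = -1.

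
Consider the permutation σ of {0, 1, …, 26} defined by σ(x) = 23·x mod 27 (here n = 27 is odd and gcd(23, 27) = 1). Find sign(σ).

-1

Orbit of 4 under x↦23x: [4, 11, 10, 14, 25, 8, 22]… (length divides ord_27(23)).
π_23 has 4 disjoint cycles with lengths [18, 6, 2, 1] on {0,…,26}.
4 cycles on 27: each ℓ→(−1)^(ℓ−1), product (−1)^23 = -1.
Check: (23/27) = -1 by Zolotarev.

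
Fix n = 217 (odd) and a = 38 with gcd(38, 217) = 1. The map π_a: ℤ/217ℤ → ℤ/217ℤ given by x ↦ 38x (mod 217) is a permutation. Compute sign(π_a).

-1

Start at x=97: 97 → 214 → 103 → 8 → 87 → 51 → 202 → … (one orbit).
Cycle type of π: 30×6 + 15×2 + 6 + 1; total 10 cycles.
sign(π) = (−1)^{n − #cycles} = (−1)^{217−10} = (−1)^207 = -1.
Zolotarev: (38|217) = -1, matching the cycle-count sign.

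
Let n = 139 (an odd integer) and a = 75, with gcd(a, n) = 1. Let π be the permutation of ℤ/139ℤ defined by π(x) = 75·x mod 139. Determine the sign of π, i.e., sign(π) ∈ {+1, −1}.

Trace 65: π^k(65) = [65, 10, 55, 94, 100, 133, 106] for k=0..6.
Decompose π into cycles: lengths [46, 46, 46, 1] (4 cycles, including the fixed point 0).
n − c = 139 − 4 = 135; sign = (−1)^135 = -1.

-1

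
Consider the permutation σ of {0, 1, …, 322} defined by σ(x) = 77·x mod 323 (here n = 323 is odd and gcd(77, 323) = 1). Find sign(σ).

+1

Orbit of 134 under x↦77x: [134, 305, 229, 191, 172, 1, 77]… (length divides ord_323(77)).
Cycle type of π: 8×38 + 1×19; total 57 cycles.
323 − 57 = 266 transpositions; sign(π) = (−1)^266 = +1.
The Jacobi symbol (77|323) = +1 (Zolotarev) agrees.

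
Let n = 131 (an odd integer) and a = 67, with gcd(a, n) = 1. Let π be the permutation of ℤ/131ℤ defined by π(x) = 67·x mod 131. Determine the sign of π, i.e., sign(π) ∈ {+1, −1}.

-1

Orbit of 14 under x↦67x: [14, 21, 97, 80, 120, 49, 8]… (length divides ord_131(67)).
The orbit structure of x ↦ 67x mod 131: 2 orbits of sizes [130, 1].
131 − 2 = 129 transpositions; sign(π) = (−1)^129 = -1.
Check: (67/131) = -1 by Zolotarev.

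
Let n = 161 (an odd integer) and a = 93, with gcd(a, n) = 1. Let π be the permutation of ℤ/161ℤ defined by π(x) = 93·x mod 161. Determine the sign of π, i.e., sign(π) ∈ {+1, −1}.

+1

Start at x=1: 1 → 93 → 116 → 1 (one orbit).
Decompose π into cycles: lengths [3, 3, 3, 3, 3, 3, 3, 3, 3, 3, 3, 3, 3, 3, 3, 3, 3, 3, 3, 3, 3, 3, 3, 3, 3, 3, 3, 3, 3, 3, 3, 3, 3, 3, 3, 3, 3, 3, 3, 3, 3, 3, 3, 3, 3, 3, 1, 1, 1, 1, 1, 1, 1, 1, 1, 1, 1, 1, 1, 1, 1, 1, 1, 1, 1, 1, 1, 1, 1] (69 cycles, including the fixed point 0).
sign(π) = (−1)^{n − #cycles} = (−1)^{161−69} = (−1)^92 = +1.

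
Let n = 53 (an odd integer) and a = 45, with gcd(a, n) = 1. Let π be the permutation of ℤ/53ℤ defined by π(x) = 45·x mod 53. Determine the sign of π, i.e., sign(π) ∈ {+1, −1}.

-1

Orbit of 18 under x↦45x: [18, 15, 39, 6, 5, 13, 2]… (length divides ord_53(45)).
Decompose π into cycles: lengths [52, 1] (2 cycles, including the fixed point 0).
With 2 cycles on 53 points, sign = (−1)^{53−2} = -1.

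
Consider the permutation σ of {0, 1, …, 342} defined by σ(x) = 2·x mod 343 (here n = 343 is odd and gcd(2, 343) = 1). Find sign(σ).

Start at x=331: 331 → 319 → 295 → 247 → 151 → 302 → 261 → … (one orbit).
Cycle lengths of π_2 on ℤ/343ℤ: [147, 147, 21, 21, 3, 3, 1]; 7 cycles in total.
n − c = 343 − 7 = 336; sign = (−1)^336 = +1.

+1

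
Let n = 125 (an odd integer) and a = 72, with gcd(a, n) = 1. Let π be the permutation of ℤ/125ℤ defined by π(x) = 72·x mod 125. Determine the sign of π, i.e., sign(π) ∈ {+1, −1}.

Trace 117: π^k(117) = [117, 49, 28, 16, 27, 69, 93] for k=0..6.
Cycle type of π: 100 + 20 + 4 + 1; total 4 cycles.
4 cycles on 125: each ℓ→(−1)^(ℓ−1), product (−1)^121 = -1.
Zolotarev: (72|125) = -1, matching the cycle-count sign.

-1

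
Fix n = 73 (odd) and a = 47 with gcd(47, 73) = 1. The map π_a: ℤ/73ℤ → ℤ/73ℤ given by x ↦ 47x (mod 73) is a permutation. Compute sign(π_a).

Start at x=35: 35 → 39 → 8 → 11 → 6 → 63 → 41 → … (one orbit).
Decompose π into cycles: lengths [72, 1] (2 cycles, including the fixed point 0).
With 2 cycles on 73 points, sign = (−1)^{73−2} = -1.

-1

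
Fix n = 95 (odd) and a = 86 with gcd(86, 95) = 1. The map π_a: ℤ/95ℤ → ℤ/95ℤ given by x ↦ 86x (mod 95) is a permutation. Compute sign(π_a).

Trace 61: π^k(61) = [61, 21, 1, 86, 81, 31, 6] for k=0..6.
Cycle type of π: 18×5 + 1×5; total 10 cycles.
Σ(ℓ_i−1) = 95−10 = 85; sign = (−1)^85 = -1.

-1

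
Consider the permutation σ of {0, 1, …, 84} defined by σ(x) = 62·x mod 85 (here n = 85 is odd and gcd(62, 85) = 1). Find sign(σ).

+1

Start at x=48: 48 → 1 → 62 → 19 → 73 → 21 → 27 → … (one orbit).
The orbit structure of x ↦ 62x mod 85: 7 orbits of sizes [16, 16, 16, 16, 16, 4, 1].
Σ(ℓ_i−1) = 85−7 = 78; sign = (−1)^78 = +1.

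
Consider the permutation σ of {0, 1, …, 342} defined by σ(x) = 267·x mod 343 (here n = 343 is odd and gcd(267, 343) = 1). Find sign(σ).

+1

Orbit of 106 under x↦267x: [106, 176, 1, 267, 288, 64, 281]… (length divides ord_343(267)).
Cycle lengths of π_267 on ℤ/343ℤ: [49, 49, 49, 49, 49, 49, 7, 7, 7, 7, 7, 7, 1, 1, 1, 1, 1, 1, 1]; 19 cycles in total.
n − c = 343 − 19 = 324; sign = (−1)^324 = +1.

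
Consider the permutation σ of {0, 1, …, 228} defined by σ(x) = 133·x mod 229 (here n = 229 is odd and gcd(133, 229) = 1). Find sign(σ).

-1

Start at x=79: 79 → 202 → 73 → 91 → 195 → 58 → 157 → … (one orbit).
Cycle type of π: 228 + 1; total 2 cycles.
n − c = 229 − 2 = 227; sign = (−1)^227 = -1.
Via Zolotarev, sign(π_{133}) = (133|229) = -1.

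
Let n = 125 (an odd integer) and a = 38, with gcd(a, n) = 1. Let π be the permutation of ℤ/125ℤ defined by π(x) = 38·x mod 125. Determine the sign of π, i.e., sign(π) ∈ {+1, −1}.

-1

Start at x=114: 114 → 82 → 116 → 33 → 4 → 27 → 26 → … (one orbit).
π_38 has 4 disjoint cycles with lengths [100, 20, 4, 1] on {0,…,124}.
125 − 4 = 121 transpositions; sign(π) = (−1)^121 = -1.
Zolotarev: (38|125) = -1, matching the cycle-count sign.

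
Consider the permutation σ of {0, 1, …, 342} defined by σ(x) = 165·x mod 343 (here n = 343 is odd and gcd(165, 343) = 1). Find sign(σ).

+1

Orbit of 324 under x↦165x: [324, 295, 312, 30, 148, 67, 79]… (length divides ord_343(165)).
31 cycles of lengths [21, 21, 21, 21, 21, 21, 21, 21, 21, 21, 21, 21, 21, 21, 3, 3, 3, 3, 3, 3, 3, 3, 3, 3, 3, 3, 3, 3, 3, 3, 1].
sign(π) = (−1)^{n − #cycles} = (−1)^{343−31} = (−1)^312 = +1.
Check: (165/343) = +1 by Zolotarev.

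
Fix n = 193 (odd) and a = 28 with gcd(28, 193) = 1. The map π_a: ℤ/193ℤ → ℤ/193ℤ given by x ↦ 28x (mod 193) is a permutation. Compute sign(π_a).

+1

Trace 150: π^k(150) = [150, 147, 63, 27, 177, 131, 1] for k=0..6.
5 cycles of lengths [48, 48, 48, 48, 1].
5 cycles on 193: each ℓ→(−1)^(ℓ−1), product (−1)^188 = +1.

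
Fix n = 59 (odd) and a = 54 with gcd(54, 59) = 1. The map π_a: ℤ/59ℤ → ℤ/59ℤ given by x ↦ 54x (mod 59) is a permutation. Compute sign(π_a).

-1

Trace 3: π^k(3) = [3, 44, 16, 38, 46, 6, 29] for k=0..6.
The orbit structure of x ↦ 54x mod 59: 2 orbits of sizes [58, 1].
59 − 2 = 57 transpositions; sign(π) = (−1)^57 = -1.
The Jacobi symbol (54|59) = -1 (Zolotarev) agrees.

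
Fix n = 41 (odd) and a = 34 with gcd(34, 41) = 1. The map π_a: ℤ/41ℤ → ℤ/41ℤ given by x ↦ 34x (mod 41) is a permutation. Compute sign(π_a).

-1

Orbit of 5 under x↦34x: [5, 6, 40, 7, 33, 15, 18]… (length divides ord_41(34)).
2 cycles of lengths [40, 1].
2 cycles on 41: each ℓ→(−1)^(ℓ−1), product (−1)^39 = -1.
(34|41)_J = -1 (Zolotarev's lemma cross-check).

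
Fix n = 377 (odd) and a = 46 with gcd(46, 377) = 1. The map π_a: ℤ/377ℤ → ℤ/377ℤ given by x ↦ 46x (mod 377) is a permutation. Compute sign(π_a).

Orbit of 41 under x↦46x: [41, 1, 46, 231, 70, 204, 336]… (length divides ord_377(46)).
Cycle lengths of π_46 on ℤ/377ℤ: [12, 12, 12, 12, 12, 12, 12, 12, 12, 12, 12, 12, 12, 12, 12, 12, 12, 12, 12, 12, 12, 12, 12, 12, 12, 12, 12, 12, 12, 4, 4, 4, 4, 4, 4, 4, 1]; 37 cycles in total.
With 37 cycles on 377 points, sign = (−1)^{377−37} = +1.
The Jacobi symbol (46|377) = +1 (Zolotarev) agrees.

+1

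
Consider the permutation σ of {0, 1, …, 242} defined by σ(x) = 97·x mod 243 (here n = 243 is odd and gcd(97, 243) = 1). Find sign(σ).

+1

Trace 145: π^k(145) = [145, 214, 103, 28, 43, 40, 235] for k=0..6.
The orbit structure of x ↦ 97x mod 243: 11 orbits of sizes [81, 81, 27, 27, 9, 9, 3, 3, 1, 1, 1].
n − c = 243 − 11 = 232; sign = (−1)^232 = +1.
Via Zolotarev, sign(π_{97}) = (97|243) = +1.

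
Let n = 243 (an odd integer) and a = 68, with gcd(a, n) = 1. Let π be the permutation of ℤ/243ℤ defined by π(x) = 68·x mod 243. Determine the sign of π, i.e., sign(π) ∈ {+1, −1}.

-1

Start at x=20: 20 → 145 → 140 → 43 → 8 → 58 → 56 → … (one orbit).
6 cycles of lengths [162, 54, 18, 6, 2, 1].
Σ(ℓ_i−1) = 243−6 = 237; sign = (−1)^237 = -1.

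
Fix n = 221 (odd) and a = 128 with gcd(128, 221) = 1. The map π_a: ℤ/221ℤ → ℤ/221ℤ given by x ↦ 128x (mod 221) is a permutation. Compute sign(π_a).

-1

Orbit of 59 under x↦128x: [59, 38, 2, 35, 60, 166, 32]… (length divides ord_221(128)).
The orbit structure of x ↦ 128x mod 221: 12 orbits of sizes [24, 24, 24, 24, 24, 24, 24, 24, 12, 8, 8, 1].
12 cycles on 221: each ℓ→(−1)^(ℓ−1), product (−1)^209 = -1.
Zolotarev: (128|221) = -1, matching the cycle-count sign.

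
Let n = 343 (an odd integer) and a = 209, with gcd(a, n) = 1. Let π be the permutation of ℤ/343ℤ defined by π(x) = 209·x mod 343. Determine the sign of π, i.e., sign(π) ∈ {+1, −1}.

-1

Trace 232: π^k(232) = [232, 125, 57, 251, 323, 279, 1] for k=0..6.
π_209 has 10 disjoint cycles with lengths [98, 98, 98, 14, 14, 14, 2, 2, 2, 1] on {0,…,342}.
10 cycles on 343: each ℓ→(−1)^(ℓ−1), product (−1)^333 = -1.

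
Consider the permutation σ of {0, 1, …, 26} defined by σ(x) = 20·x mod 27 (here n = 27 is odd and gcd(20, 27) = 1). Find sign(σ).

-1

Start at x=26: 26 → 7 → 5 → 19 → 2 → 13 → 17 → … (one orbit).
Cycle lengths of π_20 on ℤ/27ℤ: [18, 6, 2, 1]; 4 cycles in total.
4 cycles on 27: each ℓ→(−1)^(ℓ−1), product (−1)^23 = -1.
(20|27)_J = -1 (Zolotarev's lemma cross-check).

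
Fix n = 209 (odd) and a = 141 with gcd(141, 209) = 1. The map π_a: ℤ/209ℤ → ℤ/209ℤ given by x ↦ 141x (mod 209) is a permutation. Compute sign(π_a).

-1

Orbit of 126 under x↦141x: [126, 1, 141, 26, 113, 49, 12]… (length divides ord_209(141)).
Cycle lengths of π_141 on ℤ/209ℤ: [30, 30, 30, 30, 30, 30, 6, 6, 6, 5, 5, 1]; 12 cycles in total.
sign(π) = (−1)^{n − #cycles} = (−1)^{209−12} = (−1)^197 = -1.
Check: (141/209) = -1 by Zolotarev.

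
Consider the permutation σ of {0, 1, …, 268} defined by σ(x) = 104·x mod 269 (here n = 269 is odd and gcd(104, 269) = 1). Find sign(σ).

-1

Trace 105: π^k(105) = [105, 160, 231, 83, 24, 75, 268] for k=0..6.
Cycle lengths of π_104 on ℤ/269ℤ: [268, 1]; 2 cycles in total.
sign(π) = (−1)^{n − #cycles} = (−1)^{269−2} = (−1)^267 = -1.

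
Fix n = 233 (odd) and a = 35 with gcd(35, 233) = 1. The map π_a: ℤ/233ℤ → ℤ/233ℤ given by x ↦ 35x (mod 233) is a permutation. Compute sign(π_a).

Orbit of 18 under x↦35x: [18, 164, 148, 54, 26, 211, 162]… (length divides ord_233(35)).
Decompose π into cycles: lengths [232, 1] (2 cycles, including the fixed point 0).
Σ(ℓ_i−1) = 233−2 = 231; sign = (−1)^231 = -1.

-1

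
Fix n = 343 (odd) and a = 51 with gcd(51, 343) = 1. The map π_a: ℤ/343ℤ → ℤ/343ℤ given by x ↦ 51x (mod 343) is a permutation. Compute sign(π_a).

+1

Orbit of 221 under x↦51x: [221, 295, 296, 4, 204, 114, 326]… (length divides ord_343(51)).
Decompose π into cycles: lengths [147, 147, 21, 21, 3, 3, 1] (7 cycles, including the fixed point 0).
With 7 cycles on 343 points, sign = (−1)^{343−7} = +1.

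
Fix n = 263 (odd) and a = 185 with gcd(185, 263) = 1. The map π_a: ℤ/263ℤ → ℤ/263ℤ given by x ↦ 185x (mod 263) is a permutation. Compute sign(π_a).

-1

Start at x=242: 242 → 60 → 54 → 259 → 49 → 123 → 137 → … (one orbit).
The orbit structure of x ↦ 185x mod 263: 2 orbits of sizes [262, 1].
sign(π) = (−1)^{n − #cycles} = (−1)^{263−2} = (−1)^261 = -1.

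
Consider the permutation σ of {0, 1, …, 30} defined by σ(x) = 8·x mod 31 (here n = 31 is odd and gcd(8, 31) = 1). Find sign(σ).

+1

Trace 4: π^k(4) = [4, 1, 8, 2, 16] for k=0..4.
π_8 has 7 disjoint cycles with lengths [5, 5, 5, 5, 5, 5, 1] on {0,…,30}.
Σ(ℓ_i−1) = 31−7 = 24; sign = (−1)^24 = +1.
Via Zolotarev, sign(π_{8}) = (8|31) = +1.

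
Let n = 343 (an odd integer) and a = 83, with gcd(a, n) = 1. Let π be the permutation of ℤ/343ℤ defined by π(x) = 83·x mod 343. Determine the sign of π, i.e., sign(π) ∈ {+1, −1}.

Start at x=153: 153 → 8 → 321 → 232 → 48 → 211 → 20 → … (one orbit).
Cycle lengths of π_83 on ℤ/343ℤ: [98, 98, 98, 14, 14, 14, 2, 2, 2, 1]; 10 cycles in total.
343 − 10 = 333 transpositions; sign(π) = (−1)^333 = -1.

-1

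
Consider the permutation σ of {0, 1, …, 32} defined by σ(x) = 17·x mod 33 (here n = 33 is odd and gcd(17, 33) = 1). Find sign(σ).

+1

Orbit of 8 under x↦17x: [8, 4, 2, 1, 17, 25, 29]… (length divides ord_33(17)).
The orbit structure of x ↦ 17x mod 33: 5 orbits of sizes [10, 10, 10, 2, 1].
Σ(ℓ_i−1) = 33−5 = 28; sign = (−1)^28 = +1.
(17|33)_J = +1 (Zolotarev's lemma cross-check).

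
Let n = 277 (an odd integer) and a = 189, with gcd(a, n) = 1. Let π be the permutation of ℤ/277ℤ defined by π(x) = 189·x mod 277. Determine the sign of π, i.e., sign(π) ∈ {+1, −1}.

Orbit of 268 under x↦189x: [268, 238, 108, 191, 89, 201, 40]… (length divides ord_277(189)).
Cycle type of π: 138×2 + 1; total 3 cycles.
With 3 cycles on 277 points, sign = (−1)^{277−3} = +1.
The Jacobi symbol (189|277) = +1 (Zolotarev) agrees.

+1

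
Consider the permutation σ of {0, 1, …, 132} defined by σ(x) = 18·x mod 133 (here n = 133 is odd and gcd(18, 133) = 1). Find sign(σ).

Start at x=58: 58 → 113 → 39 → 37 → 1 → 18 → 58 (one orbit).
Cycle lengths of π_18 on ℤ/133ℤ: [6, 6, 6, 6, 6, 6, 6, 6, 6, 6, 6, 6, 6, 6, 6, 6, 6, 6, 3, 3, 2, 2, 2, 2, 2, 2, 2, 2, 2, 1]; 30 cycles in total.
sign(π) = (−1)^{n − #cycles} = (−1)^{133−30} = (−1)^103 = -1.

-1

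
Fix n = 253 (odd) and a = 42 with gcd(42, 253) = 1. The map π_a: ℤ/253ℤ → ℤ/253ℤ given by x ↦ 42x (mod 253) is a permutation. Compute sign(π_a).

Start at x=34: 34 → 163 → 15 → 124 → 148 → 144 → 229 → … (one orbit).
π_42 has 6 disjoint cycles with lengths [110, 110, 22, 5, 5, 1] on {0,…,252}.
6 cycles on 253: each ℓ→(−1)^(ℓ−1), product (−1)^247 = -1.

-1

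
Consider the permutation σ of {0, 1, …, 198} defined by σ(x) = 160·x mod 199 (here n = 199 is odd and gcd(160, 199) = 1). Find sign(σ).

+1

Start at x=31: 31 → 184 → 187 → 70 → 56 → 5 → 4 → … (one orbit).
Cycle lengths of π_160 on ℤ/199ℤ: [99, 99, 1]; 3 cycles in total.
3 cycles on 199: each ℓ→(−1)^(ℓ−1), product (−1)^196 = +1.
(160|199)_J = +1 (Zolotarev's lemma cross-check).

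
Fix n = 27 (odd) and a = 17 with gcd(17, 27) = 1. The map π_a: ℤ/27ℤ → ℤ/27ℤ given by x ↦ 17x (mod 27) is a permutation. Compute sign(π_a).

Start at x=17: 17 → 19 → 26 → 10 → 8 → 1 → 17 (one orbit).
Decompose π into cycles: lengths [6, 6, 6, 2, 2, 2, 2, 1] (8 cycles, including the fixed point 0).
27 − 8 = 19 transpositions; sign(π) = (−1)^19 = -1.
(17|27)_J = -1 (Zolotarev's lemma cross-check).

-1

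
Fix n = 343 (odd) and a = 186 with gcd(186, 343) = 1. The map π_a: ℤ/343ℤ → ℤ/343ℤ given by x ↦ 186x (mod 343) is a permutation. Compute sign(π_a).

+1

Trace 72: π^k(72) = [72, 15, 46, 324, 239, 207, 86] for k=0..6.
Cycle type of π: 147×2 + 21×2 + 3×2 + 1; total 7 cycles.
sign(π) = (−1)^{n − #cycles} = (−1)^{343−7} = (−1)^336 = +1.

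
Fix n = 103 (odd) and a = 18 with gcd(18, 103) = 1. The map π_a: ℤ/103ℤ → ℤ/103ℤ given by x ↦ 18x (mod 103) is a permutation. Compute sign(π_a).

Start at x=15: 15 → 64 → 19 → 33 → 79 → 83 → 52 → … (one orbit).
Decompose π into cycles: lengths [51, 51, 1] (3 cycles, including the fixed point 0).
n − c = 103 − 3 = 100; sign = (−1)^100 = +1.
(18|103)_J = +1 (Zolotarev's lemma cross-check).

+1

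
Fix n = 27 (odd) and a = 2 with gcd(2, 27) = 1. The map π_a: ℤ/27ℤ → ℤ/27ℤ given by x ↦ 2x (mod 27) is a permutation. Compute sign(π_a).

-1

Orbit of 20 under x↦2x: [20, 13, 26, 25, 23, 19, 11]… (length divides ord_27(2)).
Decompose π into cycles: lengths [18, 6, 2, 1] (4 cycles, including the fixed point 0).
4 cycles on 27: each ℓ→(−1)^(ℓ−1), product (−1)^23 = -1.
Check: (2/27) = -1 by Zolotarev.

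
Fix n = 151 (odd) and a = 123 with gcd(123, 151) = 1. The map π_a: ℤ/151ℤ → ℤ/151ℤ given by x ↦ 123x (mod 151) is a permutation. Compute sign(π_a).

Trace 91: π^k(91) = [91, 19, 72, 98, 125, 124, 1] for k=0..6.
Cycle type of π: 25×6 + 1; total 7 cycles.
151 − 7 = 144 transpositions; sign(π) = (−1)^144 = +1.
Via Zolotarev, sign(π_{123}) = (123|151) = +1.

+1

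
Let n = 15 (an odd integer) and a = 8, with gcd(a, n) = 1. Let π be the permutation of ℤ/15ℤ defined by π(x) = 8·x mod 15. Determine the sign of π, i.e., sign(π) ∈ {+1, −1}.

+1

Start at x=2: 2 → 1 → 8 → 4 → 2 (one orbit).
The orbit structure of x ↦ 8x mod 15: 5 orbits of sizes [4, 4, 4, 2, 1].
5 cycles on 15: each ℓ→(−1)^(ℓ−1), product (−1)^10 = +1.
Zolotarev: (8|15) = +1, matching the cycle-count sign.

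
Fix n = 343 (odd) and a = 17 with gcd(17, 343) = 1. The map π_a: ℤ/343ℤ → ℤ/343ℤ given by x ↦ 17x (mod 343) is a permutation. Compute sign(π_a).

Start at x=57: 57 → 283 → 9 → 153 → 200 → 313 → 176 → … (one orbit).
Cycle type of π: 294 + 42 + 6 + 1; total 4 cycles.
Σ(ℓ_i−1) = 343−4 = 339; sign = (−1)^339 = -1.

-1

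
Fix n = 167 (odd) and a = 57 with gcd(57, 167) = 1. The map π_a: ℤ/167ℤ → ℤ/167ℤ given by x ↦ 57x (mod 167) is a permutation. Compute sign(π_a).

+1

Start at x=38: 38 → 162 → 49 → 121 → 50 → 11 → 126 → … (one orbit).
π_57 has 3 disjoint cycles with lengths [83, 83, 1] on {0,…,166}.
sign(π) = (−1)^{n − #cycles} = (−1)^{167−3} = (−1)^164 = +1.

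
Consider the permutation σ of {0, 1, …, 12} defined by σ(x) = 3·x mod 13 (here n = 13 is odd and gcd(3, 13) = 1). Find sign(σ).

+1

Orbit of 1 under x↦3x: [1, 3, 9]… (length divides ord_13(3)).
Decompose π into cycles: lengths [3, 3, 3, 3, 1] (5 cycles, including the fixed point 0).
13 − 5 = 8 transpositions; sign(π) = (−1)^8 = +1.
The Jacobi symbol (3|13) = +1 (Zolotarev) agrees.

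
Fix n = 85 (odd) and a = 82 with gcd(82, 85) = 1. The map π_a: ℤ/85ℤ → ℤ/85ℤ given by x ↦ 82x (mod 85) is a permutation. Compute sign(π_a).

Orbit of 9 under x↦82x: [9, 58, 81, 12, 49, 23, 16]… (length divides ord_85(82)).
Cycle lengths of π_82 on ℤ/85ℤ: [16, 16, 16, 16, 16, 4, 1]; 7 cycles in total.
With 7 cycles on 85 points, sign = (−1)^{85−7} = +1.
Zolotarev: (82|85) = +1, matching the cycle-count sign.

+1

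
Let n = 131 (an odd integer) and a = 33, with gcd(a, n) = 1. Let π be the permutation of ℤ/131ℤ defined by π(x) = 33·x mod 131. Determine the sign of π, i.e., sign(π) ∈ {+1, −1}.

Start at x=52: 52 → 13 → 36 → 9 → 35 → 107 → 125 → … (one orbit).
π_33 has 3 disjoint cycles with lengths [65, 65, 1] on {0,…,130}.
With 3 cycles on 131 points, sign = (−1)^{131−3} = +1.

+1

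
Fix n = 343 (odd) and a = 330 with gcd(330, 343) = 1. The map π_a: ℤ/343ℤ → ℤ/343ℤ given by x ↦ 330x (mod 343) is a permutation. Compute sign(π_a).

+1

Trace 169: π^k(169) = [169, 204, 92, 176, 113, 246, 232] for k=0..6.
The orbit structure of x ↦ 330x mod 343: 19 orbits of sizes [49, 49, 49, 49, 49, 49, 7, 7, 7, 7, 7, 7, 1, 1, 1, 1, 1, 1, 1].
19 cycles on 343: each ℓ→(−1)^(ℓ−1), product (−1)^324 = +1.
Zolotarev: (330|343) = +1, matching the cycle-count sign.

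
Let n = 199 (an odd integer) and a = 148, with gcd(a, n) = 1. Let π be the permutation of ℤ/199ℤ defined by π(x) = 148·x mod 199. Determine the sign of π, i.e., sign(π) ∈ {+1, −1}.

Orbit of 105 under x↦148x: [105, 18, 77, 53, 83, 145, 167]… (length divides ord_199(148)).
Decompose π into cycles: lengths [198, 1] (2 cycles, including the fixed point 0).
2 cycles on 199: each ℓ→(−1)^(ℓ−1), product (−1)^197 = -1.

-1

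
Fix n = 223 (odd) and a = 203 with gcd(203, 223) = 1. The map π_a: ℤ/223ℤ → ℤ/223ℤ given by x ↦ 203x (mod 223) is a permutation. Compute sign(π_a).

Trace 188: π^k(188) = [188, 31, 49, 135, 199, 34, 212] for k=0..6.
Decompose π into cycles: lengths [111, 111, 1] (3 cycles, including the fixed point 0).
n − c = 223 − 3 = 220; sign = (−1)^220 = +1.
The Jacobi symbol (203|223) = +1 (Zolotarev) agrees.

+1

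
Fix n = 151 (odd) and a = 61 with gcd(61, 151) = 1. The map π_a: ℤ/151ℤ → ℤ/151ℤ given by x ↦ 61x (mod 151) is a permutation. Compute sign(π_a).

Start at x=118: 118 → 101 → 121 → 133 → 110 → 66 → 100 → … (one orbit).
Decompose π into cycles: lengths [150, 1] (2 cycles, including the fixed point 0).
sign(π) = (−1)^{n − #cycles} = (−1)^{151−2} = (−1)^149 = -1.

-1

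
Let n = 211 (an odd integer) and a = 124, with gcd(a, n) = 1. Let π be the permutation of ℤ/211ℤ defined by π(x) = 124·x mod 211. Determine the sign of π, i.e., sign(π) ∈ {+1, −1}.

-1

Orbit of 115 under x↦124x: [115, 123, 60, 55, 68, 203, 63]… (length divides ord_211(124)).
Cycle type of π: 70×3 + 1; total 4 cycles.
4 cycles on 211: each ℓ→(−1)^(ℓ−1), product (−1)^207 = -1.
Check: (124/211) = -1 by Zolotarev.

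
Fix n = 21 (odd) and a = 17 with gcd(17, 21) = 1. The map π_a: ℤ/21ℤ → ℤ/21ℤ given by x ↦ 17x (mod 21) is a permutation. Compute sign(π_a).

Trace 5: π^k(5) = [5, 1, 17, 16, 20, 4] for k=0..5.
π_17 has 5 disjoint cycles with lengths [6, 6, 6, 2, 1] on {0,…,20}.
21 − 5 = 16 transpositions; sign(π) = (−1)^16 = +1.
Check: (17/21) = +1 by Zolotarev.

+1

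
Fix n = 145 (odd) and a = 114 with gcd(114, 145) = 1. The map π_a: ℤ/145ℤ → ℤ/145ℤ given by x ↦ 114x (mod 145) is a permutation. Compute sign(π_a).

-1

Trace 136: π^k(136) = [136, 134, 51, 14, 1, 114, 91] for k=0..6.
π_114 has 8 disjoint cycles with lengths [28, 28, 28, 28, 28, 2, 2, 1] on {0,…,144}.
8 cycles on 145: each ℓ→(−1)^(ℓ−1), product (−1)^137 = -1.
The Jacobi symbol (114|145) = -1 (Zolotarev) agrees.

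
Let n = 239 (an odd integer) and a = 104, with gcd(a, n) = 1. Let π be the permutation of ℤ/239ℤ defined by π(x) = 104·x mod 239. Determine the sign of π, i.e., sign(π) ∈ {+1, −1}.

Start at x=211: 211 → 195 → 204 → 184 → 16 → 230 → 20 → … (one orbit).
Cycle lengths of π_104 on ℤ/239ℤ: [238, 1]; 2 cycles in total.
2 cycles on 239: each ℓ→(−1)^(ℓ−1), product (−1)^237 = -1.
Via Zolotarev, sign(π_{104}) = (104|239) = -1.

-1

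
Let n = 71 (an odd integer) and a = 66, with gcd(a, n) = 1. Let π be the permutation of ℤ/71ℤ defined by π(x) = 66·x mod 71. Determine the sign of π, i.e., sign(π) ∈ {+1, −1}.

Orbit of 17 under x↦66x: [17, 57, 70, 5, 46, 54, 14]… (length divides ord_71(66)).
8 cycles of lengths [10, 10, 10, 10, 10, 10, 10, 1].
sign(π) = (−1)^{n − #cycles} = (−1)^{71−8} = (−1)^63 = -1.
The Jacobi symbol (66|71) = -1 (Zolotarev) agrees.

-1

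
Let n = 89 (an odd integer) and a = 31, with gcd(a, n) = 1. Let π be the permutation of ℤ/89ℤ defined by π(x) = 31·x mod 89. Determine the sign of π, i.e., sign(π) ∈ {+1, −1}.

Trace 74: π^k(74) = [74, 69, 3, 4, 35, 17, 82] for k=0..6.
The orbit structure of x ↦ 31x mod 89: 2 orbits of sizes [88, 1].
n − c = 89 − 2 = 87; sign = (−1)^87 = -1.
(31|89)_J = -1 (Zolotarev's lemma cross-check).

-1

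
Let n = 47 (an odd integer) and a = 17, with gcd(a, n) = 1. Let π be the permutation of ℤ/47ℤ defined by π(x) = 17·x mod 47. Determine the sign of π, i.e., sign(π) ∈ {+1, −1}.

Orbit of 27 under x↦17x: [27, 36, 1, 17, 7, 25, 2]… (length divides ord_47(17)).
π_17 has 3 disjoint cycles with lengths [23, 23, 1] on {0,…,46}.
n − c = 47 − 3 = 44; sign = (−1)^44 = +1.

+1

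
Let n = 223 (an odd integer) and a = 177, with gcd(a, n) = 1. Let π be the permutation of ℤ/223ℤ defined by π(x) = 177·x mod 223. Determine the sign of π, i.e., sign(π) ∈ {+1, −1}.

Trace 73: π^k(73) = [73, 210, 152, 144, 66, 86, 58] for k=0..6.
π_177 has 3 disjoint cycles with lengths [111, 111, 1] on {0,…,222}.
3 cycles on 223: each ℓ→(−1)^(ℓ−1), product (−1)^220 = +1.

+1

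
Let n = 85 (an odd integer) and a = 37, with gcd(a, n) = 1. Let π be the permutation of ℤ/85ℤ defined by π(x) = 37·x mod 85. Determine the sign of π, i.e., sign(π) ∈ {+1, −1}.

Trace 59: π^k(59) = [59, 58, 21, 12, 19, 23, 1] for k=0..6.
Cycle type of π: 16×5 + 4 + 1; total 7 cycles.
With 7 cycles on 85 points, sign = (−1)^{85−7} = +1.
Via Zolotarev, sign(π_{37}) = (37|85) = +1.

+1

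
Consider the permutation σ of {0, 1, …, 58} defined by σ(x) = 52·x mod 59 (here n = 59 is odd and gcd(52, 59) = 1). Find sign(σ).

Orbit of 34 under x↦52x: [34, 57, 14, 20, 37, 36, 43]… (length divides ord_59(52)).
π_52 has 2 disjoint cycles with lengths [58, 1] on {0,…,58}.
Σ(ℓ_i−1) = 59−2 = 57; sign = (−1)^57 = -1.
The Jacobi symbol (52|59) = -1 (Zolotarev) agrees.

-1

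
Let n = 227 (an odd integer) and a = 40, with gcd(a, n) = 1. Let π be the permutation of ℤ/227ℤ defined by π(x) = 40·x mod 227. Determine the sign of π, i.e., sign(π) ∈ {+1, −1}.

Start at x=110: 110 → 87 → 75 → 49 → 144 → 85 → 222 → … (one orbit).
The orbit structure of x ↦ 40x mod 227: 3 orbits of sizes [113, 113, 1].
With 3 cycles on 227 points, sign = (−1)^{227−3} = +1.
Check: (40/227) = +1 by Zolotarev.

+1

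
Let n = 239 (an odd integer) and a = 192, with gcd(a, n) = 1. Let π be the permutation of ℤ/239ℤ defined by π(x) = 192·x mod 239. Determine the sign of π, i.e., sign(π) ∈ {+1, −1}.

+1

Orbit of 176 under x↦192x: [176, 93, 170, 136, 61, 1, 192]… (length divides ord_239(192)).
Cycle type of π: 119×2 + 1; total 3 cycles.
With 3 cycles on 239 points, sign = (−1)^{239−3} = +1.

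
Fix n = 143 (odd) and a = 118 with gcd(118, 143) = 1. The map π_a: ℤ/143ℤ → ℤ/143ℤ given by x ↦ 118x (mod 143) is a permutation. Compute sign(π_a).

-1

Trace 79: π^k(79) = [79, 27, 40, 1, 118, 53, 105] for k=0..6.
π_118 has 26 disjoint cycles with lengths [10, 10, 10, 10, 10, 10, 10, 10, 10, 10, 10, 10, 10, 1, 1, 1, 1, 1, 1, 1, 1, 1, 1, 1, 1, 1] on {0,…,142}.
With 26 cycles on 143 points, sign = (−1)^{143−26} = -1.
Via Zolotarev, sign(π_{118}) = (118|143) = -1.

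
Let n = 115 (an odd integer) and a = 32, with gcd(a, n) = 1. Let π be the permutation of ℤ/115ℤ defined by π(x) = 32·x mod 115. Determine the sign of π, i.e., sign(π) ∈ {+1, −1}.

Orbit of 62 under x↦32x: [62, 29, 8, 26, 27, 59, 48]… (length divides ord_115(32)).
π_32 has 6 disjoint cycles with lengths [44, 44, 11, 11, 4, 1] on {0,…,114}.
sign(π) = (−1)^{n − #cycles} = (−1)^{115−6} = (−1)^109 = -1.

-1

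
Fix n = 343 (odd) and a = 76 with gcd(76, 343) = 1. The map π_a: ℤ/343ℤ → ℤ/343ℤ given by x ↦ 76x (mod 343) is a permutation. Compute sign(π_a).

Trace 6: π^k(6) = [6, 113, 13, 302, 314, 197, 223] for k=0..6.
Cycle lengths of π_76 on ℤ/343ℤ: [98, 98, 98, 14, 14, 14, 2, 2, 2, 1]; 10 cycles in total.
n − c = 343 − 10 = 333; sign = (−1)^333 = -1.
Via Zolotarev, sign(π_{76}) = (76|343) = -1.

-1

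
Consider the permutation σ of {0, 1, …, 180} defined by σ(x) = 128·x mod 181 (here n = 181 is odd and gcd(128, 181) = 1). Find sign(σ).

-1

Orbit of 143 under x↦128x: [143, 23, 48, 171, 168, 146, 45]… (length divides ord_181(128)).
Decompose π into cycles: lengths [180, 1] (2 cycles, including the fixed point 0).
With 2 cycles on 181 points, sign = (−1)^{181−2} = -1.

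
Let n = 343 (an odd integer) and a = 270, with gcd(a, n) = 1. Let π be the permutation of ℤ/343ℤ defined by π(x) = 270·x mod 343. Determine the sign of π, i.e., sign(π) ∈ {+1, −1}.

Trace 72: π^k(72) = [72, 232, 214, 156, 274, 235, 338] for k=0..6.
Cycle lengths of π_270 on ℤ/343ℤ: [147, 147, 21, 21, 3, 3, 1]; 7 cycles in total.
Σ(ℓ_i−1) = 343−7 = 336; sign = (−1)^336 = +1.
Zolotarev: (270|343) = +1, matching the cycle-count sign.

+1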